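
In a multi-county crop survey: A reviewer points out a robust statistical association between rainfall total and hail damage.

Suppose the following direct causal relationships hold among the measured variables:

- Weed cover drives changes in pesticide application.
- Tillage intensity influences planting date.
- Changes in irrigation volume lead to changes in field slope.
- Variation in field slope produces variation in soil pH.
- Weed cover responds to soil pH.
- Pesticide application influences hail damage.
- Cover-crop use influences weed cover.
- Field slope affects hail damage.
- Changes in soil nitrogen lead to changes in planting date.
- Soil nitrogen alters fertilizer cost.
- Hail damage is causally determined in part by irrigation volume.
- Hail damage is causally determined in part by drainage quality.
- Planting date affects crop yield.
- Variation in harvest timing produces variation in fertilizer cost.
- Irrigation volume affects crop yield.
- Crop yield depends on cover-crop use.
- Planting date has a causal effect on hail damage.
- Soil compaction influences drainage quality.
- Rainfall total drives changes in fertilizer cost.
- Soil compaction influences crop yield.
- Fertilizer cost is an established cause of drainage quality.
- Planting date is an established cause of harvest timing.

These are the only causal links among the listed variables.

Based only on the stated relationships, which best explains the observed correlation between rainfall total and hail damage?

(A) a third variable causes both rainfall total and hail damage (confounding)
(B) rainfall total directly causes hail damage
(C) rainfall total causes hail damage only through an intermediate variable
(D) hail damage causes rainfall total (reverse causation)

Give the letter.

Rainfall total reaches hail damage through rainfall total → fertilizer cost → drainage quality → hail damage — an indirect causal chain with no direct rainfall total → hail damage link. No variable causes both rainfall total and hail damage, so confounding is ruled out; the effect is mediated.

C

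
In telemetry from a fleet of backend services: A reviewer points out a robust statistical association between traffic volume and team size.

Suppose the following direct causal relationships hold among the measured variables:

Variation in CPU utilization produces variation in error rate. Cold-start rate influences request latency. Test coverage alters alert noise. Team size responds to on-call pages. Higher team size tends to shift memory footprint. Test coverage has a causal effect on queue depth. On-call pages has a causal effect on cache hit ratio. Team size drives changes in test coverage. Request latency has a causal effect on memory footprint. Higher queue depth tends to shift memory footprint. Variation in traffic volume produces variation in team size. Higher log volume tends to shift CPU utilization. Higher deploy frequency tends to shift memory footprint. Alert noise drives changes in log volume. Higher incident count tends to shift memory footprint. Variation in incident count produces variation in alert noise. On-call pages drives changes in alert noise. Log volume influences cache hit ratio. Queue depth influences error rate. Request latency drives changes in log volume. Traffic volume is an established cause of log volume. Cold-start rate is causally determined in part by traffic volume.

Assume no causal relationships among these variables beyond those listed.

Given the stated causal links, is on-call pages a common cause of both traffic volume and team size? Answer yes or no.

no

On-call pages has no stated causal path to traffic volume. A confounder must cause both variables, so on-call pages does not qualify.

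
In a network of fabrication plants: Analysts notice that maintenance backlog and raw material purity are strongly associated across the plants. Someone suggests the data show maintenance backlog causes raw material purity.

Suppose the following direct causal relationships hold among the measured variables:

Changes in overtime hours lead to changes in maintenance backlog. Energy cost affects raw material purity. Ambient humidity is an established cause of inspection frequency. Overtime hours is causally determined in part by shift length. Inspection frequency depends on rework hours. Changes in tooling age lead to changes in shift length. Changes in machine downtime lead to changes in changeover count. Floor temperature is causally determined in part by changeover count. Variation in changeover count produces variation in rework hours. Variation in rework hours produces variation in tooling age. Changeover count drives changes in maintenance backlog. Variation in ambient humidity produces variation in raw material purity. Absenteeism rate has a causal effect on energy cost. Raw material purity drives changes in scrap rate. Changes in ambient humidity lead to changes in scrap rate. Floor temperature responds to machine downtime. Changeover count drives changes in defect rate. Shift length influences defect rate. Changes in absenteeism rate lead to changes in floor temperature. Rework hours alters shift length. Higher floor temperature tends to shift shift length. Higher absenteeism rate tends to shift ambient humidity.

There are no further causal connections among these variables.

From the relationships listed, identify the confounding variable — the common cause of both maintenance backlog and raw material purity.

absenteeism rate

Absenteeism rate has a causal path to maintenance backlog (absenteeism rate → floor temperature → shift length → overtime hours → maintenance backlog) and a separate causal path to raw material purity (absenteeism rate → ambient humidity → raw material purity), so it is a common cause of both.
No stated relationship gives maintenance backlog a causal route to raw material purity, so the correlation is explained by the shared upstream cause rather than a direct effect.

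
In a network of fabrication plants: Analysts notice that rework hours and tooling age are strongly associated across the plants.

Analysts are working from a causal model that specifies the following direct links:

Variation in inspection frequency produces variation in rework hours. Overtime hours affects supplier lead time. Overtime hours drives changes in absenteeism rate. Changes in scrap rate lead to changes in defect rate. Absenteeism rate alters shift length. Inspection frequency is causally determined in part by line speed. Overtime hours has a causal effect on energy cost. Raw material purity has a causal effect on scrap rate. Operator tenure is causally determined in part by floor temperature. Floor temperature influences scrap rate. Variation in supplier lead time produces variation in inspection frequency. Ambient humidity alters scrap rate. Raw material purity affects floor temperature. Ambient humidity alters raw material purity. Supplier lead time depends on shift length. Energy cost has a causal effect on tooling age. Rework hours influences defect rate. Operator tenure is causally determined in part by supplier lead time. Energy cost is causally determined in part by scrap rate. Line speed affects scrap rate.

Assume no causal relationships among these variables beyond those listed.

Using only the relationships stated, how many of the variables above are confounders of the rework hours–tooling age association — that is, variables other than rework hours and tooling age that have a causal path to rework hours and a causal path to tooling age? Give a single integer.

2

The common causes are: line speed (to rework hours via line speed → inspection frequency → rework hours; to tooling age via line speed → scrap rate → energy cost → tooling age); overtime hours (to rework hours via overtime hours → supplier lead time → inspection frequency → rework hours; to tooling age via overtime hours → energy cost → tooling age).
Every other variable lacks a causal path to at least one of rework hours and tooling age.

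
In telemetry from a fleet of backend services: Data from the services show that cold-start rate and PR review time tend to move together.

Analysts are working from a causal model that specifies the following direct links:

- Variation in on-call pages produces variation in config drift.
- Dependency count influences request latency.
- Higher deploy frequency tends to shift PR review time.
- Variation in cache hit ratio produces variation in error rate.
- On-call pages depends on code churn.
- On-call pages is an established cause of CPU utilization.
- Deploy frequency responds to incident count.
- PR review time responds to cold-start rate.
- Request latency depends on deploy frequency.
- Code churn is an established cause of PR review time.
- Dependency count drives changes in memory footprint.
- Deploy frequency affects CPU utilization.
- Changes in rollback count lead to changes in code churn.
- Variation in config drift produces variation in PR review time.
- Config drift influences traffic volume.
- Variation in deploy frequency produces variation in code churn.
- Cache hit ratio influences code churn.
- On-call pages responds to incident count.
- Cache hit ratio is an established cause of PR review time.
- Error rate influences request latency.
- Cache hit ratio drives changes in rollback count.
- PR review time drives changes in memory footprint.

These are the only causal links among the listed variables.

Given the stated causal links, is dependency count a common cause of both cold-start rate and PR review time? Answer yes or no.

Dependency count has no stated causal path to either cold-start rate or PR review time. A confounder must cause both variables, so dependency count does not qualify.

no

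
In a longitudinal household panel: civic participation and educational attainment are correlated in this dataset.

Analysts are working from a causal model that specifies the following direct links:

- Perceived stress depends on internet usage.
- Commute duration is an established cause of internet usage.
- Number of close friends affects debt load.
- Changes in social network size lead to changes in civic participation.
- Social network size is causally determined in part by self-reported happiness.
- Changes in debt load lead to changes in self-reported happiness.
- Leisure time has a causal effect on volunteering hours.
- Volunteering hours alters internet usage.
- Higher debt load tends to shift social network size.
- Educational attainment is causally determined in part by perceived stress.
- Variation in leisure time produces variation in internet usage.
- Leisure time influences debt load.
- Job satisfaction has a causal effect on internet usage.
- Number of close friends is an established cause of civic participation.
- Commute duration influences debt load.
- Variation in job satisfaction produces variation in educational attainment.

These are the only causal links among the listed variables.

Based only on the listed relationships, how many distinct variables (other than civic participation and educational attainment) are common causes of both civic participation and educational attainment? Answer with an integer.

The common causes are: commute duration (to civic participation via commute duration → debt load → social network size → civic participation; to educational attainment via commute duration → internet usage → perceived stress → educational attainment); leisure time (to civic participation via leisure time → debt load → social network size → civic participation; to educational attainment via leisure time → internet usage → perceived stress → educational attainment).
Every other variable lacks a causal path to at least one of civic participation and educational attainment.

2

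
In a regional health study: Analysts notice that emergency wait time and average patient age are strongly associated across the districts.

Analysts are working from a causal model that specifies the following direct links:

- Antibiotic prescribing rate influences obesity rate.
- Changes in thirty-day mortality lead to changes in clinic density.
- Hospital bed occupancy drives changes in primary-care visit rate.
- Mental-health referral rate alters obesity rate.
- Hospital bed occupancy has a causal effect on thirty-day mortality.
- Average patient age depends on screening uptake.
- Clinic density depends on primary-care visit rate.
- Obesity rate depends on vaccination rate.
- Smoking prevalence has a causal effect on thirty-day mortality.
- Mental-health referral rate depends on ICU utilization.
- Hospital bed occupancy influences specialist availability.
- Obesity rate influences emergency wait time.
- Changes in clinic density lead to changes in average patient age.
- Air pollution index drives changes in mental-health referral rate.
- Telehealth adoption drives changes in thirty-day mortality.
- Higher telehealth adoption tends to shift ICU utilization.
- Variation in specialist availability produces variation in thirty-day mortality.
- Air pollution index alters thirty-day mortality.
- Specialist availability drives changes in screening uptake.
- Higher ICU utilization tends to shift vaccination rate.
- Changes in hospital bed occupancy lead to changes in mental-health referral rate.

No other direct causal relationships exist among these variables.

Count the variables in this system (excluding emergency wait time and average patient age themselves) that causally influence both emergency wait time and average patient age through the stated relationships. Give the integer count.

3

The common causes are: air pollution index (to emergency wait time via air pollution index → mental-health referral rate → obesity rate → emergency wait time; to average patient age via air pollution index → thirty-day mortality → clinic density → average patient age); hospital bed occupancy (to emergency wait time via hospital bed occupancy → mental-health referral rate → obesity rate → emergency wait time; to average patient age via hospital bed occupancy → specialist availability → screening uptake → average patient age); telehealth adoption (to emergency wait time via telehealth adoption → ICU utilization → mental-health referral rate → obesity rate → emergency wait time; to average patient age via telehealth adoption → thirty-day mortality → clinic density → average patient age).
Every other variable lacks a causal path to at least one of emergency wait time and average patient age.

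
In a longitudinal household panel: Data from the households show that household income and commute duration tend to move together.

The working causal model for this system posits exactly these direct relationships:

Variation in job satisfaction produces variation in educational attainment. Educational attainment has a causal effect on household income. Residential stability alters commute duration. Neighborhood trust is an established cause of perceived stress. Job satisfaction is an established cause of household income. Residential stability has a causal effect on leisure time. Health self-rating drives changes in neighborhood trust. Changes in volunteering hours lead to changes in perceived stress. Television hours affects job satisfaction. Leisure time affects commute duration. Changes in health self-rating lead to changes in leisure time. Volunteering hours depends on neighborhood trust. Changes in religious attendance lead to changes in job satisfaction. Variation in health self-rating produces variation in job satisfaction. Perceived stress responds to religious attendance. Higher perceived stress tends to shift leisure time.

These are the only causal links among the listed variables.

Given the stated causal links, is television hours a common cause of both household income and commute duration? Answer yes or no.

no

Television hours has no stated causal path to commute duration. A confounder must cause both variables, so television hours does not qualify.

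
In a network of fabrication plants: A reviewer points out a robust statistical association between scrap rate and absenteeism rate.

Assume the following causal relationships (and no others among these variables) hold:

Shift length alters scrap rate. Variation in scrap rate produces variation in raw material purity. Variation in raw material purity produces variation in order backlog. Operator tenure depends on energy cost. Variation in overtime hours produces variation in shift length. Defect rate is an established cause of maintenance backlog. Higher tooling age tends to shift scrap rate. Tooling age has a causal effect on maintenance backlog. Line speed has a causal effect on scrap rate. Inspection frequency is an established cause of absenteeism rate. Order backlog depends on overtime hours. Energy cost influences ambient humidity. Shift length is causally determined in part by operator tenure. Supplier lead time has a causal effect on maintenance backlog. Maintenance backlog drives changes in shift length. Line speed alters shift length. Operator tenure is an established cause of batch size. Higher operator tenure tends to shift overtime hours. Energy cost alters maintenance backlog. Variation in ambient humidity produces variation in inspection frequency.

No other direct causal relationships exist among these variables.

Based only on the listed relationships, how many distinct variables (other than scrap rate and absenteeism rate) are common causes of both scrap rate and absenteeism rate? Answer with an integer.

The common causes are: energy cost (to scrap rate via energy cost → maintenance backlog → shift length → scrap rate; to absenteeism rate via energy cost → ambient humidity → inspection frequency → absenteeism rate).
Every other variable lacks a causal path to at least one of scrap rate and absenteeism rate.

1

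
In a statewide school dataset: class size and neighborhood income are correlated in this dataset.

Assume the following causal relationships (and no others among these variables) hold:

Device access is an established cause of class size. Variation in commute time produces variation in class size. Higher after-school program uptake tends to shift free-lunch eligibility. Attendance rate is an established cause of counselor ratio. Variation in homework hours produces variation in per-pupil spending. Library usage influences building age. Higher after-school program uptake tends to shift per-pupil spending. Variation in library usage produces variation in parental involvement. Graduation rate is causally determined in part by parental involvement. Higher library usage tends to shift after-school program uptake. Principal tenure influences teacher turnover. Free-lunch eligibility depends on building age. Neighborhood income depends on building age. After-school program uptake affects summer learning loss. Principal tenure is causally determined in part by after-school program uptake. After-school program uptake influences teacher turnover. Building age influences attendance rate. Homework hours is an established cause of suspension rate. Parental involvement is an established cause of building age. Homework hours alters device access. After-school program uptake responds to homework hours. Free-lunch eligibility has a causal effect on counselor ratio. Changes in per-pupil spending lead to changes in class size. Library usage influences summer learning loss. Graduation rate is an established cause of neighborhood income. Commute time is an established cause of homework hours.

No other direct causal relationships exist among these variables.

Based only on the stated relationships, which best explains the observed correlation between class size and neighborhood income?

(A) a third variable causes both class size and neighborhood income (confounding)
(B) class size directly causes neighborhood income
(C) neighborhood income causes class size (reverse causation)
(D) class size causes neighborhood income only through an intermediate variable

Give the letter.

Library usage causes class size (library usage → after-school program uptake → per-pupil spending → class size) and neighborhood income (library usage → building age → neighborhood income) — a common cause creating the correlation.
There is no stated path from class size to neighborhood income or from neighborhood income to class size, so neither direct nor reverse causation applies.

A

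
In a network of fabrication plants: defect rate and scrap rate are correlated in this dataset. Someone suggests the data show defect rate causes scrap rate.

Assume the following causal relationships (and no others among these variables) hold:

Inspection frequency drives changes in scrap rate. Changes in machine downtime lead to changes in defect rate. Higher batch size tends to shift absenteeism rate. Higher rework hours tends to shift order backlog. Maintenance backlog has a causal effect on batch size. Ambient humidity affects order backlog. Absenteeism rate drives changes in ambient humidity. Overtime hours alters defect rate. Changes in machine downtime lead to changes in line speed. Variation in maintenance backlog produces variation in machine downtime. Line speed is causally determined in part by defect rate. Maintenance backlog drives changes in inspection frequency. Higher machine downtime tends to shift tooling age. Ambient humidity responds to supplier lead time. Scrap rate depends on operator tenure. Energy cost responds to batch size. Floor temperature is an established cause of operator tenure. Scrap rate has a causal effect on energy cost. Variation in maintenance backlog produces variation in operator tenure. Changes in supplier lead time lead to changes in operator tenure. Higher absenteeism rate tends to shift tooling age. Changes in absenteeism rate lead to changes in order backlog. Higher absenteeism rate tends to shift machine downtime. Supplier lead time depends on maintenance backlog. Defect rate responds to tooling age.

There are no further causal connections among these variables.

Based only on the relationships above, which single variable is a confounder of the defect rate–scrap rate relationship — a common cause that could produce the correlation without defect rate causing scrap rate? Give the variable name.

Maintenance backlog has a causal path to defect rate (maintenance backlog → machine downtime → defect rate) and a separate causal path to scrap rate (maintenance backlog → operator tenure → scrap rate), so it is a common cause of both.
No stated relationship gives defect rate a causal route to scrap rate, so the correlation is explained by the shared upstream cause rather than a direct effect.

maintenance backlog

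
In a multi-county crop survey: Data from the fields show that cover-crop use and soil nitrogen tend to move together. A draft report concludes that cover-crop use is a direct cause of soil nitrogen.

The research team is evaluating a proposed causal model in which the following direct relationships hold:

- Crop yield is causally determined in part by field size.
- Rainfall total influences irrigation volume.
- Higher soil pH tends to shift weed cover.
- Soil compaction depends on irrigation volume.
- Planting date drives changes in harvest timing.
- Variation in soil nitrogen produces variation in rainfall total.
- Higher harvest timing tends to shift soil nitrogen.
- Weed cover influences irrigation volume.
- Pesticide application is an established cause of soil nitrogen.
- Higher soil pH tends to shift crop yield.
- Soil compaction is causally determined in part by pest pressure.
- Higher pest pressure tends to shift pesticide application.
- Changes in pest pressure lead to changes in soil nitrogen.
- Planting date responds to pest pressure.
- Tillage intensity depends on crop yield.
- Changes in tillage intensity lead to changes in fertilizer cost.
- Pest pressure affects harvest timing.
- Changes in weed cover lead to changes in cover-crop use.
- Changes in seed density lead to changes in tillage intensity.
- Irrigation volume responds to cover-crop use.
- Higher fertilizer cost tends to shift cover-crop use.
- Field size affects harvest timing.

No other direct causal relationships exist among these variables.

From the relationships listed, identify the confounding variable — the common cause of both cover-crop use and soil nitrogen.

Field size has a causal path to cover-crop use (field size → crop yield → tillage intensity → fertilizer cost → cover-crop use) and a separate causal path to soil nitrogen (field size → harvest timing → soil nitrogen), so it is a common cause of both.
No stated relationship gives cover-crop use a causal route to soil nitrogen, so the correlation is explained by the shared upstream cause rather than a direct effect.

field size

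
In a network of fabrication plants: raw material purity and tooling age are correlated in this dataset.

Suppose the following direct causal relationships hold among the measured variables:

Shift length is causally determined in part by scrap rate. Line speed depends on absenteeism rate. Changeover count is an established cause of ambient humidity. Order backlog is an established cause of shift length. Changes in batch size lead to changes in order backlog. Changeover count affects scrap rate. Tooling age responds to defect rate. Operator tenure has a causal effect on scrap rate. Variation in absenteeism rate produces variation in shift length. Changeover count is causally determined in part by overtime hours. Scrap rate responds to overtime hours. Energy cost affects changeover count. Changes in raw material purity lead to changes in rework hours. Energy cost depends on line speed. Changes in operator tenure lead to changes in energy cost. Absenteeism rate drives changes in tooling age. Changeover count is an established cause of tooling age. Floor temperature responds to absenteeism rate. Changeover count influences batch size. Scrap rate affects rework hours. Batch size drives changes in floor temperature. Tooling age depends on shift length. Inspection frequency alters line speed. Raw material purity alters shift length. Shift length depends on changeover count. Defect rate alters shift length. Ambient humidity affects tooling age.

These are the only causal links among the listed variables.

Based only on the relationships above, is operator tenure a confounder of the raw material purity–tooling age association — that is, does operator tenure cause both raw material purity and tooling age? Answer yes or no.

Operator tenure has no stated causal path to raw material purity. A confounder must cause both variables, so operator tenure does not qualify.

no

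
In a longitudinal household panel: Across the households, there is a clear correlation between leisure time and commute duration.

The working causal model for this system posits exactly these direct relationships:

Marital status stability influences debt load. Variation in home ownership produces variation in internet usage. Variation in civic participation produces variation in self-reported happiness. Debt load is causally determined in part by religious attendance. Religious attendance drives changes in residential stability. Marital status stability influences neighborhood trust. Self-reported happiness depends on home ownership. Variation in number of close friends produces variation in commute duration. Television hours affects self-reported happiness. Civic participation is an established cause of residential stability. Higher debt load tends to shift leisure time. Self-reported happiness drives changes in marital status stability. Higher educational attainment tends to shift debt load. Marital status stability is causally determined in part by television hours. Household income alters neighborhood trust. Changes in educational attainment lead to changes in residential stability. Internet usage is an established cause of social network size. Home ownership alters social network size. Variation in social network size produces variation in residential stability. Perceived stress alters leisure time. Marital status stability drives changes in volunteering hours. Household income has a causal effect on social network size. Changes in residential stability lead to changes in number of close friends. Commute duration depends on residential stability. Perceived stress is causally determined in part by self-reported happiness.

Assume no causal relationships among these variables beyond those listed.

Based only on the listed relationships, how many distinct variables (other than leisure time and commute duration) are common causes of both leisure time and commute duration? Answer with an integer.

The common causes are: civic participation (to leisure time via civic participation → self-reported happiness → perceived stress → leisure time; to commute duration via civic participation → residential stability → commute duration); educational attainment (to leisure time via educational attainment → debt load → leisure time; to commute duration via educational attainment → residential stability → commute duration); home ownership (to leisure time via home ownership → self-reported happiness → perceived stress → leisure time; to commute duration via home ownership → social network size → residential stability → commute duration); religious attendance (to leisure time via religious attendance → debt load → leisure time; to commute duration via religious attendance → residential stability → commute duration).
Every other variable lacks a causal path to at least one of leisure time and commute duration.

4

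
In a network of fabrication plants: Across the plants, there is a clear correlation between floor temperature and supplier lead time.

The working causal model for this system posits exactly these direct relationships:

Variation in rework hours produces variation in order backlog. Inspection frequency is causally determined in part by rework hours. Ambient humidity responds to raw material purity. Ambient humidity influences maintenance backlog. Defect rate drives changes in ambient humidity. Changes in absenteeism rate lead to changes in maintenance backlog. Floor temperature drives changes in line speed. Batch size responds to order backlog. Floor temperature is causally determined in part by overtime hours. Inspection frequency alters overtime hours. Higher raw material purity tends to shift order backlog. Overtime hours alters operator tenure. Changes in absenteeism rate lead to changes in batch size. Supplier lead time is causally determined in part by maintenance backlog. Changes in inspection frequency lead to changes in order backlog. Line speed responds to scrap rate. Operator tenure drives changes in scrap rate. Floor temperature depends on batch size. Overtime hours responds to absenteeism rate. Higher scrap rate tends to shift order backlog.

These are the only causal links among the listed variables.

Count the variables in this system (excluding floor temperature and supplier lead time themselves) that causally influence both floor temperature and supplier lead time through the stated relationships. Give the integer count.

The common causes are: absenteeism rate (to floor temperature via absenteeism rate → overtime hours → floor temperature; to supplier lead time via absenteeism rate → maintenance backlog → supplier lead time); raw material purity (to floor temperature via raw material purity → order backlog → batch size → floor temperature; to supplier lead time via raw material purity → ambient humidity → maintenance backlog → supplier lead time).
Every other variable lacks a causal path to at least one of floor temperature and supplier lead time.

2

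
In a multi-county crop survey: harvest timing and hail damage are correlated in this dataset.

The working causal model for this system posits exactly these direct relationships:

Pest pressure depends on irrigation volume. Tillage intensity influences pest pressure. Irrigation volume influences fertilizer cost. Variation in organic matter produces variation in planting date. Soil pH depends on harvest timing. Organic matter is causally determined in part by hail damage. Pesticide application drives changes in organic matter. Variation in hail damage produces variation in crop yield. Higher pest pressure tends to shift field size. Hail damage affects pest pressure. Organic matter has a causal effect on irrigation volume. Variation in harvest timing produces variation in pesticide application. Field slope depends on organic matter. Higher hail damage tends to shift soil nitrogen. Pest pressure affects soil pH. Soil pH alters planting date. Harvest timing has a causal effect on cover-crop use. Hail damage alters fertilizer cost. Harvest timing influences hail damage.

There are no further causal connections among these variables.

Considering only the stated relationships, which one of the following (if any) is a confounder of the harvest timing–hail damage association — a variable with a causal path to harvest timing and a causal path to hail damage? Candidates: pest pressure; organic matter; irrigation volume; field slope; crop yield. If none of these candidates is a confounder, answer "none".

None of the listed candidates has causal paths to both harvest timing and hail damage in the stated relationships, so none is a common cause.

none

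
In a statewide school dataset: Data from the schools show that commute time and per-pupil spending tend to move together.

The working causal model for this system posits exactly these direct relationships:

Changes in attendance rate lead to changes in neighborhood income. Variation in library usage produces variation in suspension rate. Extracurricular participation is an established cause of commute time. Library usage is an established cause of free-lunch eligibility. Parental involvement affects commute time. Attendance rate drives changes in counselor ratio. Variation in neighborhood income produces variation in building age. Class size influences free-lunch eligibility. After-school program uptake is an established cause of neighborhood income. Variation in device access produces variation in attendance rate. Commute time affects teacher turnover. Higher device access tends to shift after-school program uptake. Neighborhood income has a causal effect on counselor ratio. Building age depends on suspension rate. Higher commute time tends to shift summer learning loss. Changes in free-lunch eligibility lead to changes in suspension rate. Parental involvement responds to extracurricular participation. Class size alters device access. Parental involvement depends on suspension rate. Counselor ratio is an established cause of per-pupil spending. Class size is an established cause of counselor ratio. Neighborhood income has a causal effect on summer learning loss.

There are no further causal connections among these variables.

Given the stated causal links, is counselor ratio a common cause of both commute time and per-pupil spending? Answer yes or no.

Counselor ratio has no stated causal path to commute time. A confounder must cause both variables, so counselor ratio does not qualify.

no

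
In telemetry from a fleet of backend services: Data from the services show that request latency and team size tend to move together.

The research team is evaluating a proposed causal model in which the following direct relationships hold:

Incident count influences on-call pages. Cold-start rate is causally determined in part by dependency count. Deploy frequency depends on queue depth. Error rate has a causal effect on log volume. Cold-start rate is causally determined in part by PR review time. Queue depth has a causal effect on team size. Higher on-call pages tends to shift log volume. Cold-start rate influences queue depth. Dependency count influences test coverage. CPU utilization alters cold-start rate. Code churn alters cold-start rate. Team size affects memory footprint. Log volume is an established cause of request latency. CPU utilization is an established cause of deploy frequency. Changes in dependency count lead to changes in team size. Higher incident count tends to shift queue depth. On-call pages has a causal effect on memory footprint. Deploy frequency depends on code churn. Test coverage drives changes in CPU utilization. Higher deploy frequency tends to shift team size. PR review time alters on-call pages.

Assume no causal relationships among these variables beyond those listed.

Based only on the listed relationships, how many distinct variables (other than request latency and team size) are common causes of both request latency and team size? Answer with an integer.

2

The common causes are: PR review time (to request latency via PR review time → on-call pages → log volume → request latency; to team size via PR review time → cold-start rate → queue depth → team size); incident count (to request latency via incident count → on-call pages → log volume → request latency; to team size via incident count → queue depth → team size).
Every other variable lacks a causal path to at least one of request latency and team size.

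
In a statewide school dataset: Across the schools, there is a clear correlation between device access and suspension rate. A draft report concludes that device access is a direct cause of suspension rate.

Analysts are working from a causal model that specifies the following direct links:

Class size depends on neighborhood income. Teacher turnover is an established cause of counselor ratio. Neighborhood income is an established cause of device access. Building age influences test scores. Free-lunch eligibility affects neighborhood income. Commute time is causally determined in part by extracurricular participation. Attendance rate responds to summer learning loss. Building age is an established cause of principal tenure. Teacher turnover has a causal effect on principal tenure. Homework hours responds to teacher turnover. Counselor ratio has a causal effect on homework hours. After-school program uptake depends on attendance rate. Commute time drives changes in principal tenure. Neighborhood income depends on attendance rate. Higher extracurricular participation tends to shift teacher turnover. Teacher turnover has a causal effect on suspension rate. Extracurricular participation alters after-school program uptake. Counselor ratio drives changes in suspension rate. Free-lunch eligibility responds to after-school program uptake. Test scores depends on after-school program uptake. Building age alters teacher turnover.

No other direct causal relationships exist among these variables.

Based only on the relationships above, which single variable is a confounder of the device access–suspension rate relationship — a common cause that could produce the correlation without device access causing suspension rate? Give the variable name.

extracurricular participation

Extracurricular participation has a causal path to device access (extracurricular participation → after-school program uptake → free-lunch eligibility → neighborhood income → device access) and a separate causal path to suspension rate (extracurricular participation → teacher turnover → suspension rate), so it is a common cause of both.
No stated relationship gives device access a causal route to suspension rate, so the correlation is explained by the shared upstream cause rather than a direct effect.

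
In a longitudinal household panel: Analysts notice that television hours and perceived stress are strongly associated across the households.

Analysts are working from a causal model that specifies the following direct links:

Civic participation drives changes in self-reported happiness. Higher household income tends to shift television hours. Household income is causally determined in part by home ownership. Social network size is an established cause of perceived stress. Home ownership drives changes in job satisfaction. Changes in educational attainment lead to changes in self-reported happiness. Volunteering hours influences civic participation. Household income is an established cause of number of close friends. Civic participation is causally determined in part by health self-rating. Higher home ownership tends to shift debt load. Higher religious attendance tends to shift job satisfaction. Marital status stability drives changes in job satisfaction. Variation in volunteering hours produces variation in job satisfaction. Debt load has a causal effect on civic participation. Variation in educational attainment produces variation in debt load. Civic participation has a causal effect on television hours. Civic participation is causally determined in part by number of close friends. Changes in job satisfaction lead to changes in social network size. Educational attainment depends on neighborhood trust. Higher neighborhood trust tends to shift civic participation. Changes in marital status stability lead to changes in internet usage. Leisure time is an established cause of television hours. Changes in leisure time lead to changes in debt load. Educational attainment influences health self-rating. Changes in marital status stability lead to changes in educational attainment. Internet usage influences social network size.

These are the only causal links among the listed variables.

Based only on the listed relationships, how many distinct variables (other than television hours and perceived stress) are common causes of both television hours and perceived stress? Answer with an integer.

3

The common causes are: home ownership (to television hours via home ownership → household income → television hours; to perceived stress via home ownership → job satisfaction → social network size → perceived stress); marital status stability (to television hours via marital status stability → educational attainment → health self-rating → civic participation → television hours; to perceived stress via marital status stability → internet usage → social network size → perceived stress); volunteering hours (to television hours via volunteering hours → civic participation → television hours; to perceived stress via volunteering hours → job satisfaction → social network size → perceived stress).
Every other variable lacks a causal path to at least one of television hours and perceived stress.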